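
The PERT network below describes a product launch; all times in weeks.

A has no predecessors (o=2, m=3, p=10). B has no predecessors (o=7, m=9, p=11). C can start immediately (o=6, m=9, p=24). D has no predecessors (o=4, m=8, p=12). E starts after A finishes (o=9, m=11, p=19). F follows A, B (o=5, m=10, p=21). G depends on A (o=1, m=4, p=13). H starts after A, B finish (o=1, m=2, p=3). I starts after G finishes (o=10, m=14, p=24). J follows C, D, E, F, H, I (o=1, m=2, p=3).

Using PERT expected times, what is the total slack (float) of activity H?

te_A = (2 + 4·3 + 10)/6 = 24/6 = 4
te_B = (7 + 4·9 + 11)/6 = 54/6 = 9
te_C = (6 + 4·9 + 24)/6 = 66/6 = 11
te_D = (4 + 4·8 + 12)/6 = 48/6 = 8
te_E = (9 + 4·11 + 19)/6 = 72/6 = 12
te_F = (5 + 4·10 + 21)/6 = 66/6 = 11
te_G = (1 + 4·4 + 13)/6 = 30/6 = 5
te_H = (1 + 4·2 + 3)/6 = 12/6 = 2
te_I = (10 + 4·14 + 24)/6 = 90/6 = 15
te_J = (1 + 4·2 + 3)/6 = 12/6 = 2

Forward pass:
ES_A = 0; EF_A = 4
ES_B = 0; EF_B = 9
ES_C = 0; EF_C = 11
ES_D = 0; EF_D = 8
ES_E = 4; EF_E = 4+12 = 16
ES_F = max(EF_A=4, EF_B=9) = 9; EF_F = 9+11 = 20
ES_G = 4; EF_G = 4+5 = 9
ES_H = max(EF_A=4, EF_B=9) = 9; EF_H = 9+2 = 11
ES_I = 9; EF_I = 9+15 = 24
ES_J = max(EF_C=11, EF_D=8, EF_E=16, EF_F=20, EF_H=11, EF_I=24) = 24; EF_J = 24+2 = 26
Expected project duration μ = 26 weeks. Critical path: A → G → I → J.

Backward pass:
LF_J = 26; LS_J = 26−2 = 24
LF_I = LS_J = 24; LS_I = 24−15 = 9
LF_H = LS_J = 24; LS_H = 24−2 = 22
LF_G = LS_I = 9; LS_G = 9−5 = 4
LF_F = LS_J = 24; LS_F = 24−11 = 13
LF_E = LS_J = 24; LS_E = 24−12 = 12
LF_D = LS_J = 24; LS_D = 24−8 = 16
LF_C = LS_J = 24; LS_C = 24−11 = 13
LF_B = min(LS_F=13, LS_H=22) = 13; LS_B = 13−9 = 4
LF_A = min(LS_E=12, LS_F=13, LS_G=4, LS_H=22) = 4; LS_A = 4−4 = 0
Slack_H = LS_H − ES_H = 22 − 9 = 13

13 weeks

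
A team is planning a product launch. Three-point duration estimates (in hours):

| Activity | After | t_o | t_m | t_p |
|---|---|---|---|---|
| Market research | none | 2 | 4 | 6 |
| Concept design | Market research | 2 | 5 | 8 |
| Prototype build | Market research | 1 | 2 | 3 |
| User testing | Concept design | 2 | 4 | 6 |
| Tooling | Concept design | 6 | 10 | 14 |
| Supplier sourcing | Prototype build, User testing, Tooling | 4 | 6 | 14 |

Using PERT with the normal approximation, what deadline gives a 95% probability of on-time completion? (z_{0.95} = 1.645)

te_Market research = (2 + 4·4 + 6)/6 = 24/6 = 4; σ²_Market research = ((6−2)/6)² = 0.444
te_Concept design = (2 + 4·5 + 8)/6 = 30/6 = 5; σ²_Concept design = ((8−2)/6)² = 1.000
te_Prototype build = (1 + 4·2 + 3)/6 = 12/6 = 2; σ²_Prototype build = ((3−1)/6)² = 0.111
te_User testing = (2 + 4·4 + 6)/6 = 24/6 = 4; σ²_User testing = ((6−2)/6)² = 0.444
te_Tooling = (6 + 4·10 + 14)/6 = 60/6 = 10; σ²_Tooling = ((14−6)/6)² = 1.778
te_Supplier sourcing = (4 + 4·6 + 14)/6 = 42/6 = 7; σ²_Supplier sourcing = ((14−4)/6)² = 2.778

Forward pass:
ES_Market research = 0; EF_Market research = 4
ES_Concept design = 4; EF_Concept design = 4+5 = 9
ES_Prototype build = 4; EF_Prototype build = 4+2 = 6
ES_User testing = 9; EF_User testing = 9+4 = 13
ES_Tooling = 9; EF_Tooling = 9+10 = 19
ES_Supplier sourcing = max(EF_Prototype build=6, EF_User testing=13, EF_Tooling=19) = 19; EF_Supplier sourcing = 19+7 = 26
Expected project duration μ = 26 hours. Critical path: Market research → Concept design → Tooling → Supplier sourcing.

Variance along critical path = 0.444 + 1.000 + 1.778 + 2.778 = 6.000; σ = 2.449 hours.
D = μ + z·σ = 26 + 1.645·2.449 = 30.0 hours

30.0 hours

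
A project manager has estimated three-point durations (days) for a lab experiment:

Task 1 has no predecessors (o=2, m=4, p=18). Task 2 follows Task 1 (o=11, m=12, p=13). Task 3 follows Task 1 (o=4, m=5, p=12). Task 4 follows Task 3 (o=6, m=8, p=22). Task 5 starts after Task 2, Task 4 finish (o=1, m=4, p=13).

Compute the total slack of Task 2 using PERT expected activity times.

4 days

te_Task 1 = (2 + 4·4 + 18)/6 = 36/6 = 6
te_Task 2 = (11 + 4·12 + 13)/6 = 72/6 = 12
te_Task 3 = (4 + 4·5 + 12)/6 = 36/6 = 6
te_Task 4 = (6 + 4·8 + 22)/6 = 60/6 = 10
te_Task 5 = (1 + 4·4 + 13)/6 = 30/6 = 5

Forward pass:
ES_Task 1 = 0; EF_Task 1 = 6
ES_Task 2 = 6; EF_Task 2 = 6+12 = 18
ES_Task 3 = 6; EF_Task 3 = 6+6 = 12
ES_Task 4 = 12; EF_Task 4 = 12+10 = 22
ES_Task 5 = max(EF_Task 2=18, EF_Task 4=22) = 22; EF_Task 5 = 22+5 = 27
Expected project duration μ = 27 days. Critical path: Task 1 → Task 3 → Task 4 → Task 5.

Backward pass:
LF_Task 5 = 27; LS_Task 5 = 27−5 = 22
LF_Task 4 = LS_Task 5 = 22; LS_Task 4 = 22−10 = 12
LF_Task 3 = LS_Task 4 = 12; LS_Task 3 = 12−6 = 6
LF_Task 2 = LS_Task 5 = 22; LS_Task 2 = 22−12 = 10
LF_Task 1 = min(LS_Task 2=10, LS_Task 3=6) = 6; LS_Task 1 = 6−6 = 0
Slack_Task 2 = LS_Task 2 − ES_Task 2 = 10 − 6 = 4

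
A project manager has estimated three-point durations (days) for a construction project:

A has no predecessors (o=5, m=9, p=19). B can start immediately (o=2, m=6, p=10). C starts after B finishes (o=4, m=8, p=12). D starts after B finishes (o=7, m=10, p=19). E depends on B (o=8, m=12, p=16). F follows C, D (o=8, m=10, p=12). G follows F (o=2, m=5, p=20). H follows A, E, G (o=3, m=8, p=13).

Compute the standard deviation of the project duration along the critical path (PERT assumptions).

te_A = (5 + 4·9 + 19)/6 = 60/6 = 10; σ²_A = ((19−5)/6)² = 5.444
te_B = (2 + 4·6 + 10)/6 = 36/6 = 6; σ²_B = ((10−2)/6)² = 1.778
te_C = (4 + 4·8 + 12)/6 = 48/6 = 8; σ²_C = ((12−4)/6)² = 1.778
te_D = (7 + 4·10 + 19)/6 = 66/6 = 11; σ²_D = ((19−7)/6)² = 4.000
te_E = (8 + 4·12 + 16)/6 = 72/6 = 12; σ²_E = ((16−8)/6)² = 1.778
te_F = (8 + 4·10 + 12)/6 = 60/6 = 10; σ²_F = ((12−8)/6)² = 0.444
te_G = (2 + 4·5 + 20)/6 = 42/6 = 7; σ²_G = ((20−2)/6)² = 9.000
te_H = (3 + 4·8 + 13)/6 = 48/6 = 8; σ²_H = ((13−3)/6)² = 2.778

Forward pass:
ES_A = 0; EF_A = 10
ES_B = 0; EF_B = 6
ES_C = 6; EF_C = 6+8 = 14
ES_D = 6; EF_D = 6+11 = 17
ES_E = 6; EF_E = 6+12 = 18
ES_F = max(EF_C=14, EF_D=17) = 17; EF_F = 17+10 = 27
ES_G = 27; EF_G = 27+7 = 34
ES_H = max(EF_A=10, EF_E=18, EF_G=34) = 34; EF_H = 34+8 = 42
Expected project duration μ = 42 days. Critical path: B → D → F → G → H.

Variance along critical path = 1.778 + 4.000 + 0.444 + 9.000 + 2.778 = 18.000
σ = √18.000 = 4.243 days

4.24 days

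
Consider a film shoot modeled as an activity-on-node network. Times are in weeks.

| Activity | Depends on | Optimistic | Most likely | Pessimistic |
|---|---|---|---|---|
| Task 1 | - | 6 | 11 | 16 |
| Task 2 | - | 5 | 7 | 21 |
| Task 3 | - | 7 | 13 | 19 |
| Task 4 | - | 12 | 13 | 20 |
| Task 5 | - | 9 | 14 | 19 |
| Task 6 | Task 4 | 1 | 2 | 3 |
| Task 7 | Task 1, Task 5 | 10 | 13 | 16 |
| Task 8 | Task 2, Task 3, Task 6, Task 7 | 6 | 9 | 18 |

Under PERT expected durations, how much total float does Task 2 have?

18 weeks

te_Task 1 = (6 + 4·11 + 16)/6 = 66/6 = 11
te_Task 2 = (5 + 4·7 + 21)/6 = 54/6 = 9
te_Task 3 = (7 + 4·13 + 19)/6 = 78/6 = 13
te_Task 4 = (12 + 4·13 + 20)/6 = 84/6 = 14
te_Task 5 = (9 + 4·14 + 19)/6 = 84/6 = 14
te_Task 6 = (1 + 4·2 + 3)/6 = 12/6 = 2
te_Task 7 = (10 + 4·13 + 16)/6 = 78/6 = 13
te_Task 8 = (6 + 4·9 + 18)/6 = 60/6 = 10

Forward pass:
ES_Task 1 = 0; EF_Task 1 = 11
ES_Task 2 = 0; EF_Task 2 = 9
ES_Task 3 = 0; EF_Task 3 = 13
ES_Task 4 = 0; EF_Task 4 = 14
ES_Task 5 = 0; EF_Task 5 = 14
ES_Task 6 = 14; EF_Task 6 = 14+2 = 16
ES_Task 7 = max(EF_Task 1=11, EF_Task 5=14) = 14; EF_Task 7 = 14+13 = 27
ES_Task 8 = max(EF_Task 2=9, EF_Task 3=13, EF_Task 6=16, EF_Task 7=27) = 27; EF_Task 8 = 27+10 = 37
Expected project duration μ = 37 weeks. Critical path: Task 5 → Task 7 → Task 8.

Backward pass:
LF_Task 8 = 37; LS_Task 8 = 37−10 = 27
LF_Task 7 = LS_Task 8 = 27; LS_Task 7 = 27−13 = 14
LF_Task 6 = LS_Task 8 = 27; LS_Task 6 = 27−2 = 25
LF_Task 5 = LS_Task 7 = 14; LS_Task 5 = 14−14 = 0
LF_Task 4 = LS_Task 6 = 25; LS_Task 4 = 25−14 = 11
LF_Task 3 = LS_Task 8 = 27; LS_Task 3 = 27−13 = 14
LF_Task 2 = LS_Task 8 = 27; LS_Task 2 = 27−9 = 18
LF_Task 1 = LS_Task 7 = 14; LS_Task 1 = 14−11 = 3
Slack_Task 2 = LS_Task 2 − ES_Task 2 = 18 − 0 = 18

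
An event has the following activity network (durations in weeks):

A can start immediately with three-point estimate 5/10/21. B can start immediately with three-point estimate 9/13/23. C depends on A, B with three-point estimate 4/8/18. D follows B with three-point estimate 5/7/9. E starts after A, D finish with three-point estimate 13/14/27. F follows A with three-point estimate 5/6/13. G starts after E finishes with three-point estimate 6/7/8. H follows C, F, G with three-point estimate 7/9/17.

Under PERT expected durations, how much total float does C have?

te_A = (5 + 4·10 + 21)/6 = 66/6 = 11
te_B = (9 + 4·13 + 23)/6 = 84/6 = 14
te_C = (4 + 4·8 + 18)/6 = 54/6 = 9
te_D = (5 + 4·7 + 9)/6 = 42/6 = 7
te_E = (13 + 4·14 + 27)/6 = 96/6 = 16
te_F = (5 + 4·6 + 13)/6 = 42/6 = 7
te_G = (6 + 4·7 + 8)/6 = 42/6 = 7
te_H = (7 + 4·9 + 17)/6 = 60/6 = 10

Forward pass:
ES_A = 0; EF_A = 11
ES_B = 0; EF_B = 14
ES_C = max(EF_A=11, EF_B=14) = 14; EF_C = 14+9 = 23
ES_D = 14; EF_D = 14+7 = 21
ES_E = max(EF_A=11, EF_D=21) = 21; EF_E = 21+16 = 37
ES_F = 11; EF_F = 11+7 = 18
ES_G = 37; EF_G = 37+7 = 44
ES_H = max(EF_C=23, EF_F=18, EF_G=44) = 44; EF_H = 44+10 = 54
Expected project duration μ = 54 weeks. Critical path: B → D → E → G → H.

Backward pass:
LF_H = 54; LS_H = 54−10 = 44
LF_G = LS_H = 44; LS_G = 44−7 = 37
LF_F = LS_H = 44; LS_F = 44−7 = 37
LF_E = LS_G = 37; LS_E = 37−16 = 21
LF_D = LS_E = 21; LS_D = 21−7 = 14
LF_C = LS_H = 44; LS_C = 44−9 = 35
LF_B = min(LS_C=35, LS_D=14) = 14; LS_B = 14−14 = 0
LF_A = min(LS_C=35, LS_E=21, LS_F=37) = 21; LS_A = 21−11 = 10
Slack_C = LS_C − ES_C = 35 − 14 = 21

21 weeks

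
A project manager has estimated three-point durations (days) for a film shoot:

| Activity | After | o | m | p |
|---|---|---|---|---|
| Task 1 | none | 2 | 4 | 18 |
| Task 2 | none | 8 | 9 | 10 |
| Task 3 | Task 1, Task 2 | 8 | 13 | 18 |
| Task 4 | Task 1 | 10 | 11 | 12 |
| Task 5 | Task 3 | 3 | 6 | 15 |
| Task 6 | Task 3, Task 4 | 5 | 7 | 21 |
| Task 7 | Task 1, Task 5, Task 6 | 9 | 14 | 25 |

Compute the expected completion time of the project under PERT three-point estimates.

te_Task 1 = (2 + 4·4 + 18)/6 = 36/6 = 6
te_Task 2 = (8 + 4·9 + 10)/6 = 54/6 = 9
te_Task 3 = (8 + 4·13 + 18)/6 = 78/6 = 13
te_Task 4 = (10 + 4·11 + 12)/6 = 66/6 = 11
te_Task 5 = (3 + 4·6 + 15)/6 = 42/6 = 7
te_Task 6 = (5 + 4·7 + 21)/6 = 54/6 = 9
te_Task 7 = (9 + 4·14 + 25)/6 = 90/6 = 15

Forward pass:
ES_Task 1 = 0; EF_Task 1 = 6
ES_Task 2 = 0; EF_Task 2 = 9
ES_Task 3 = max(EF_Task 1=6, EF_Task 2=9) = 9; EF_Task 3 = 9+13 = 22
ES_Task 4 = 6; EF_Task 4 = 6+11 = 17
ES_Task 5 = 22; EF_Task 5 = 22+7 = 29
ES_Task 6 = max(EF_Task 3=22, EF_Task 4=17) = 22; EF_Task 6 = 22+9 = 31
ES_Task 7 = max(EF_Task 1=6, EF_Task 5=29, EF_Task 6=31) = 31; EF_Task 7 = 31+15 = 46
Expected project duration μ = 46 days. Critical path: Task 2 → Task 3 → Task 6 → Task 7.

46 days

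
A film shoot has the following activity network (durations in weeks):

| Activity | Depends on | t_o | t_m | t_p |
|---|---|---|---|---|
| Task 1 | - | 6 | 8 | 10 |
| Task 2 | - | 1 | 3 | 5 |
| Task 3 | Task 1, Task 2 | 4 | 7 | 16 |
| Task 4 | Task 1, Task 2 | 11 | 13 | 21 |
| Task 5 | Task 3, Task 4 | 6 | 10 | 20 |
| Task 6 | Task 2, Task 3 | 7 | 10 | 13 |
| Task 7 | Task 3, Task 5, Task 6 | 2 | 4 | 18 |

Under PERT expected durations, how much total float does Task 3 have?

te_Task 1 = (6 + 4·8 + 10)/6 = 48/6 = 8
te_Task 2 = (1 + 4·3 + 5)/6 = 18/6 = 3
te_Task 3 = (4 + 4·7 + 16)/6 = 48/6 = 8
te_Task 4 = (11 + 4·13 + 21)/6 = 84/6 = 14
te_Task 5 = (6 + 4·10 + 20)/6 = 66/6 = 11
te_Task 6 = (7 + 4·10 + 13)/6 = 60/6 = 10
te_Task 7 = (2 + 4·4 + 18)/6 = 36/6 = 6

Forward pass:
ES_Task 1 = 0; EF_Task 1 = 8
ES_Task 2 = 0; EF_Task 2 = 3
ES_Task 3 = max(EF_Task 1=8, EF_Task 2=3) = 8; EF_Task 3 = 8+8 = 16
ES_Task 4 = max(EF_Task 1=8, EF_Task 2=3) = 8; EF_Task 4 = 8+14 = 22
ES_Task 5 = max(EF_Task 3=16, EF_Task 4=22) = 22; EF_Task 5 = 22+11 = 33
ES_Task 6 = max(EF_Task 2=3, EF_Task 3=16) = 16; EF_Task 6 = 16+10 = 26
ES_Task 7 = max(EF_Task 3=16, EF_Task 5=33, EF_Task 6=26) = 33; EF_Task 7 = 33+6 = 39
Expected project duration μ = 39 weeks. Critical path: Task 1 → Task 4 → Task 5 → Task 7.

Backward pass:
LF_Task 7 = 39; LS_Task 7 = 39−6 = 33
LF_Task 6 = LS_Task 7 = 33; LS_Task 6 = 33−10 = 23
LF_Task 5 = LS_Task 7 = 33; LS_Task 5 = 33−11 = 22
LF_Task 4 = LS_Task 5 = 22; LS_Task 4 = 22−14 = 8
LF_Task 3 = min(LS_Task 5=22, LS_Task 6=23, LS_Task 7=33) = 22; LS_Task 3 = 22−8 = 14
LF_Task 2 = min(LS_Task 3=14, LS_Task 4=8, LS_Task 6=23) = 8; LS_Task 2 = 8−3 = 5
LF_Task 1 = min(LS_Task 3=14, LS_Task 4=8) = 8; LS_Task 1 = 8−8 = 0
Slack_Task 3 = LS_Task 3 − ES_Task 3 = 14 − 8 = 6

6 weeks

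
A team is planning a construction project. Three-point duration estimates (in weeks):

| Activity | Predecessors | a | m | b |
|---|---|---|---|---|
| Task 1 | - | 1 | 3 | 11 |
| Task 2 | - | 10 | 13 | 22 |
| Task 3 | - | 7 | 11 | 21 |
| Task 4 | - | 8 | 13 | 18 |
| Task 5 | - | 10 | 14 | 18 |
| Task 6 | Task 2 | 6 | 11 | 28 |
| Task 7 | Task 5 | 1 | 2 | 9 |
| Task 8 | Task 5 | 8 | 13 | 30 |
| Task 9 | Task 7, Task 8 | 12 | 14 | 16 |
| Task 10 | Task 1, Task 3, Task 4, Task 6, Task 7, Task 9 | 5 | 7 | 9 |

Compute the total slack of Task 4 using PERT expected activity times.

30 weeks

te_Task 1 = (1 + 4·3 + 11)/6 = 24/6 = 4
te_Task 2 = (10 + 4·13 + 22)/6 = 84/6 = 14
te_Task 3 = (7 + 4·11 + 21)/6 = 72/6 = 12
te_Task 4 = (8 + 4·13 + 18)/6 = 78/6 = 13
te_Task 5 = (10 + 4·14 + 18)/6 = 84/6 = 14
te_Task 6 = (6 + 4·11 + 28)/6 = 78/6 = 13
te_Task 7 = (1 + 4·2 + 9)/6 = 18/6 = 3
te_Task 8 = (8 + 4·13 + 30)/6 = 90/6 = 15
te_Task 9 = (12 + 4·14 + 16)/6 = 84/6 = 14
te_Task 10 = (5 + 4·7 + 9)/6 = 42/6 = 7

Forward pass:
ES_Task 1 = 0; EF_Task 1 = 4
ES_Task 2 = 0; EF_Task 2 = 14
ES_Task 3 = 0; EF_Task 3 = 12
ES_Task 4 = 0; EF_Task 4 = 13
ES_Task 5 = 0; EF_Task 5 = 14
ES_Task 6 = 14; EF_Task 6 = 14+13 = 27
ES_Task 7 = 14; EF_Task 7 = 14+3 = 17
ES_Task 8 = 14; EF_Task 8 = 14+15 = 29
ES_Task 9 = max(EF_Task 7=17, EF_Task 8=29) = 29; EF_Task 9 = 29+14 = 43
ES_Task 10 = max(EF_Task 1=4, EF_Task 3=12, EF_Task 4=13, EF_Task 6=27, EF_Task 7=17, EF_Task 9=43) = 43; EF_Task 10 = 43+7 = 50
Expected project duration μ = 50 weeks. Critical path: Task 5 → Task 8 → Task 9 → Task 10.

Backward pass:
LF_Task 10 = 50; LS_Task 10 = 50−7 = 43
LF_Task 9 = LS_Task 10 = 43; LS_Task 9 = 43−14 = 29
LF_Task 8 = LS_Task 9 = 29; LS_Task 8 = 29−15 = 14
LF_Task 7 = min(LS_Task 9=29, LS_Task 10=43) = 29; LS_Task 7 = 29−3 = 26
LF_Task 6 = LS_Task 10 = 43; LS_Task 6 = 43−13 = 30
LF_Task 5 = min(LS_Task 7=26, LS_Task 8=14) = 14; LS_Task 5 = 14−14 = 0
LF_Task 4 = LS_Task 10 = 43; LS_Task 4 = 43−13 = 30
LF_Task 3 = LS_Task 10 = 43; LS_Task 3 = 43−12 = 31
LF_Task 2 = LS_Task 6 = 30; LS_Task 2 = 30−14 = 16
LF_Task 1 = LS_Task 10 = 43; LS_Task 1 = 43−4 = 39
Slack_Task 4 = LS_Task 4 − ES_Task 4 = 30 − 0 = 30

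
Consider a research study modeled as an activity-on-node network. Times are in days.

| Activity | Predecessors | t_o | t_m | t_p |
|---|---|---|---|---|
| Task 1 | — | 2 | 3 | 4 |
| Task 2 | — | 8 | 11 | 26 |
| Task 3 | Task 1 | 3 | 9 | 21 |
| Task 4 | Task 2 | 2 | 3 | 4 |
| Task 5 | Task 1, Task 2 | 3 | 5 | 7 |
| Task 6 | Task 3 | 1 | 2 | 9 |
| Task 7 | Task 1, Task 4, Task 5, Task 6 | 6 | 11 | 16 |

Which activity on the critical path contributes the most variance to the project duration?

te_Task 1 = (2 + 4·3 + 4)/6 = 18/6 = 3; σ²_Task 1 = ((4−2)/6)² = 0.111
te_Task 2 = (8 + 4·11 + 26)/6 = 78/6 = 13; σ²_Task 2 = ((26−8)/6)² = 9.000
te_Task 3 = (3 + 4·9 + 21)/6 = 60/6 = 10; σ²_Task 3 = ((21−3)/6)² = 9.000
te_Task 4 = (2 + 4·3 + 4)/6 = 18/6 = 3; σ²_Task 4 = ((4−2)/6)² = 0.111
te_Task 5 = (3 + 4·5 + 7)/6 = 30/6 = 5; σ²_Task 5 = ((7−3)/6)² = 0.444
te_Task 6 = (1 + 4·2 + 9)/6 = 18/6 = 3; σ²_Task 6 = ((9−1)/6)² = 1.778
te_Task 7 = (6 + 4·11 + 16)/6 = 66/6 = 11; σ²_Task 7 = ((16−6)/6)² = 2.778

Forward pass:
ES_Task 1 = 0; EF_Task 1 = 3
ES_Task 2 = 0; EF_Task 2 = 13
ES_Task 3 = 3; EF_Task 3 = 3+10 = 13
ES_Task 4 = 13; EF_Task 4 = 13+3 = 16
ES_Task 5 = max(EF_Task 1=3, EF_Task 2=13) = 13; EF_Task 5 = 13+5 = 18
ES_Task 6 = 13; EF_Task 6 = 13+3 = 16
ES_Task 7 = max(EF_Task 1=3, EF_Task 4=16, EF_Task 5=18, EF_Task 6=16) = 18; EF_Task 7 = 18+11 = 29
Expected project duration μ = 29 days. Critical path: Task 2 → Task 5 → Task 7.

Variances on critical path: σ²_Task 2=9.000, σ²_Task 5=0.444, σ²_Task 7=2.778.
Largest is σ²_Task 2 = 9.000.

Task 2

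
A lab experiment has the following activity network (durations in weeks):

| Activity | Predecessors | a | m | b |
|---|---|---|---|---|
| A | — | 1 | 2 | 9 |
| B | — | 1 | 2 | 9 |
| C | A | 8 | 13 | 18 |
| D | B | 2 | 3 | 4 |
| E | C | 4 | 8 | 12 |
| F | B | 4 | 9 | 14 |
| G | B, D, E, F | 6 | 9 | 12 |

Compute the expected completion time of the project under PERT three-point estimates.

te_A = (1 + 4·2 + 9)/6 = 18/6 = 3
te_B = (1 + 4·2 + 9)/6 = 18/6 = 3
te_C = (8 + 4·13 + 18)/6 = 78/6 = 13
te_D = (2 + 4·3 + 4)/6 = 18/6 = 3
te_E = (4 + 4·8 + 12)/6 = 48/6 = 8
te_F = (4 + 4·9 + 14)/6 = 54/6 = 9
te_G = (6 + 4·9 + 12)/6 = 54/6 = 9

Forward pass:
ES_A = 0; EF_A = 3
ES_B = 0; EF_B = 3
ES_C = 3; EF_C = 3+13 = 16
ES_D = 3; EF_D = 3+3 = 6
ES_E = 16; EF_E = 16+8 = 24
ES_F = 3; EF_F = 3+9 = 12
ES_G = max(EF_B=3, EF_D=6, EF_E=24, EF_F=12) = 24; EF_G = 24+9 = 33
Expected project duration μ = 33 weeks. Critical path: A → C → E → G.

33 weeks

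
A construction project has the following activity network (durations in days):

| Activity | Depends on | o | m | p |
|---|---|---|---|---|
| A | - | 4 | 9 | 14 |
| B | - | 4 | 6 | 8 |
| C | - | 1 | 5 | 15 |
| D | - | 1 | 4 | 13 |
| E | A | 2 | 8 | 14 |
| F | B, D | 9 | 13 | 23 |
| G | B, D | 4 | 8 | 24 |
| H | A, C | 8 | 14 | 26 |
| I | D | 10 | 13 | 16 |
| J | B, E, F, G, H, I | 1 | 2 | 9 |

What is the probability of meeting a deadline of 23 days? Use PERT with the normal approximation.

te_A = (4 + 4·9 + 14)/6 = 54/6 = 9; σ²_A = ((14−4)/6)² = 2.778
te_B = (4 + 4·6 + 8)/6 = 36/6 = 6; σ²_B = ((8−4)/6)² = 0.444
te_C = (1 + 4·5 + 15)/6 = 36/6 = 6; σ²_C = ((15−1)/6)² = 5.444
te_D = (1 + 4·4 + 13)/6 = 30/6 = 5; σ²_D = ((13−1)/6)² = 4.000
te_E = (2 + 4·8 + 14)/6 = 48/6 = 8; σ²_E = ((14−2)/6)² = 4.000
te_F = (9 + 4·13 + 23)/6 = 84/6 = 14; σ²_F = ((23−9)/6)² = 5.444
te_G = (4 + 4·8 + 24)/6 = 60/6 = 10; σ²_G = ((24−4)/6)² = 11.111
te_H = (8 + 4·14 + 26)/6 = 90/6 = 15; σ²_H = ((26−8)/6)² = 9.000
te_I = (10 + 4·13 + 16)/6 = 78/6 = 13; σ²_I = ((16−10)/6)² = 1.000
te_J = (1 + 4·2 + 9)/6 = 18/6 = 3; σ²_J = ((9−1)/6)² = 1.778

Forward pass:
ES_A = 0; EF_A = 9
ES_B = 0; EF_B = 6
ES_C = 0; EF_C = 6
ES_D = 0; EF_D = 5
ES_E = 9; EF_E = 9+8 = 17
ES_F = max(EF_B=6, EF_D=5) = 6; EF_F = 6+14 = 20
ES_G = max(EF_B=6, EF_D=5) = 6; EF_G = 6+10 = 16
ES_H = max(EF_A=9, EF_C=6) = 9; EF_H = 9+15 = 24
ES_I = 5; EF_I = 5+13 = 18
ES_J = max(EF_B=6, EF_E=17, EF_F=20, EF_G=16, EF_H=24, EF_I=18) = 24; EF_J = 24+3 = 27
Expected project duration μ = 27 days. Critical path: A → H → J.

Variance along critical path = 2.778 + 9.000 + 1.778 = 13.556; σ = √13.556 = 3.682 days.
Z = (23 − 27) / 3.682 = -1.086
P(T ≤ 23) = Φ(-1.086) ≈ 0.139

0.139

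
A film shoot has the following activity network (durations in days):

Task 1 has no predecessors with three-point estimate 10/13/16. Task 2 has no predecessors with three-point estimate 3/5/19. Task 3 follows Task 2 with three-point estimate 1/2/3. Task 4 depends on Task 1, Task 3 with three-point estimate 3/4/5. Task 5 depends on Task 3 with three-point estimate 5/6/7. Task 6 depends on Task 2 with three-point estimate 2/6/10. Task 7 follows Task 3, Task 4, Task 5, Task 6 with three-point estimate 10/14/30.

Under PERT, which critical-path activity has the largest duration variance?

te_Task 1 = (10 + 4·13 + 16)/6 = 78/6 = 13; σ²_Task 1 = ((16−10)/6)² = 1.000
te_Task 2 = (3 + 4·5 + 19)/6 = 42/6 = 7; σ²_Task 2 = ((19−3)/6)² = 7.111
te_Task 3 = (1 + 4·2 + 3)/6 = 12/6 = 2; σ²_Task 3 = ((3−1)/6)² = 0.111
te_Task 4 = (3 + 4·4 + 5)/6 = 24/6 = 4; σ²_Task 4 = ((5−3)/6)² = 0.111
te_Task 5 = (5 + 4·6 + 7)/6 = 36/6 = 6; σ²_Task 5 = ((7−5)/6)² = 0.111
te_Task 6 = (2 + 4·6 + 10)/6 = 36/6 = 6; σ²_Task 6 = ((10−2)/6)² = 1.778
te_Task 7 = (10 + 4·14 + 30)/6 = 96/6 = 16; σ²_Task 7 = ((30−10)/6)² = 11.111

Forward pass:
ES_Task 1 = 0; EF_Task 1 = 13
ES_Task 2 = 0; EF_Task 2 = 7
ES_Task 3 = 7; EF_Task 3 = 7+2 = 9
ES_Task 4 = max(EF_Task 1=13, EF_Task 3=9) = 13; EF_Task 4 = 13+4 = 17
ES_Task 5 = 9; EF_Task 5 = 9+6 = 15
ES_Task 6 = 7; EF_Task 6 = 7+6 = 13
ES_Task 7 = max(EF_Task 3=9, EF_Task 4=17, EF_Task 5=15, EF_Task 6=13) = 17; EF_Task 7 = 17+16 = 33
Expected project duration μ = 33 days. Critical path: Task 1 → Task 4 → Task 7.

Variances on critical path: σ²_Task 1=1.000, σ²_Task 4=0.111, σ²_Task 7=11.111.
Largest is σ²_Task 7 = 11.111.

Task 7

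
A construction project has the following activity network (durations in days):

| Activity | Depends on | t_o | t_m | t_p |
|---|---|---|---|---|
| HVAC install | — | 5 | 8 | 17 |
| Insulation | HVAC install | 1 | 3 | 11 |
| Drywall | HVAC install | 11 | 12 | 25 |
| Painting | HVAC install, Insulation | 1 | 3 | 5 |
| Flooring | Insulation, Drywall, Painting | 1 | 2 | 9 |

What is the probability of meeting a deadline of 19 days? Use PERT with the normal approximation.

te_HVAC install = (5 + 4·8 + 17)/6 = 54/6 = 9; σ²_HVAC install = ((17−5)/6)² = 4.000
te_Insulation = (1 + 4·3 + 11)/6 = 24/6 = 4; σ²_Insulation = ((11−1)/6)² = 2.778
te_Drywall = (11 + 4·12 + 25)/6 = 84/6 = 14; σ²_Drywall = ((25−11)/6)² = 5.444
te_Painting = (1 + 4·3 + 5)/6 = 18/6 = 3; σ²_Painting = ((5−1)/6)² = 0.444
te_Flooring = (1 + 4·2 + 9)/6 = 18/6 = 3; σ²_Flooring = ((9−1)/6)² = 1.778

Forward pass:
ES_HVAC install = 0; EF_HVAC install = 9
ES_Insulation = 9; EF_Insulation = 9+4 = 13
ES_Drywall = 9; EF_Drywall = 9+14 = 23
ES_Painting = max(EF_HVAC install=9, EF_Insulation=13) = 13; EF_Painting = 13+3 = 16
ES_Flooring = max(EF_Insulation=13, EF_Drywall=23, EF_Painting=16) = 23; EF_Flooring = 23+3 = 26
Expected project duration μ = 26 days. Critical path: HVAC install → Drywall → Flooring.

Variance along critical path = 4.000 + 5.444 + 1.778 = 11.222; σ = √11.222 = 3.350 days.
Z = (19 − 26) / 3.350 = -2.090
P(T ≤ 19) = Φ(-2.090) ≈ 0.018

0.018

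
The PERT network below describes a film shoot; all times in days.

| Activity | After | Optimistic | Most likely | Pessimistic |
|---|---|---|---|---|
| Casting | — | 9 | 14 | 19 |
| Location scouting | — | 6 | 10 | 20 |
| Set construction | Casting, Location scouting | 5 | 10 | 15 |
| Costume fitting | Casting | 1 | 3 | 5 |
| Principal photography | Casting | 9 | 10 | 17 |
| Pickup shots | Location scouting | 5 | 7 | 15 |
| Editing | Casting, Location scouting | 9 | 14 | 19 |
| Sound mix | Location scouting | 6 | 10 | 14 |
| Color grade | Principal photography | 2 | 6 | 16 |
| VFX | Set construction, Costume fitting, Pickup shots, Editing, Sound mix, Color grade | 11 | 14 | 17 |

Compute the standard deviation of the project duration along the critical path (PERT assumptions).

3.32 days

te_Casting = (9 + 4·14 + 19)/6 = 84/6 = 14; σ²_Casting = ((19−9)/6)² = 2.778
te_Location scouting = (6 + 4·10 + 20)/6 = 66/6 = 11; σ²_Location scouting = ((20−6)/6)² = 5.444
te_Set construction = (5 + 4·10 + 15)/6 = 60/6 = 10; σ²_Set construction = ((15−5)/6)² = 2.778
te_Costume fitting = (1 + 4·3 + 5)/6 = 18/6 = 3; σ²_Costume fitting = ((5−1)/6)² = 0.444
te_Principal photography = (9 + 4·10 + 17)/6 = 66/6 = 11; σ²_Principal photography = ((17−9)/6)² = 1.778
te_Pickup shots = (5 + 4·7 + 15)/6 = 48/6 = 8; σ²_Pickup shots = ((15−5)/6)² = 2.778
te_Editing = (9 + 4·14 + 19)/6 = 84/6 = 14; σ²_Editing = ((19−9)/6)² = 2.778
te_Sound mix = (6 + 4·10 + 14)/6 = 60/6 = 10; σ²_Sound mix = ((14−6)/6)² = 1.778
te_Color grade = (2 + 4·6 + 16)/6 = 42/6 = 7; σ²_Color grade = ((16−2)/6)² = 5.444
te_VFX = (11 + 4·14 + 17)/6 = 84/6 = 14; σ²_VFX = ((17−11)/6)² = 1.000

Forward pass:
ES_Casting = 0; EF_Casting = 14
ES_Location scouting = 0; EF_Location scouting = 11
ES_Set construction = max(EF_Casting=14, EF_Location scouting=11) = 14; EF_Set construction = 14+10 = 24
ES_Costume fitting = 14; EF_Costume fitting = 14+3 = 17
ES_Principal photography = 14; EF_Principal photography = 14+11 = 25
ES_Pickup shots = 11; EF_Pickup shots = 11+8 = 19
ES_Editing = max(EF_Casting=14, EF_Location scouting=11) = 14; EF_Editing = 14+14 = 28
ES_Sound mix = 11; EF_Sound mix = 11+10 = 21
ES_Color grade = 25; EF_Color grade = 25+7 = 32
ES_VFX = max(EF_Set construction=24, EF_Costume fitting=17, EF_Pickup shots=19, EF_Editing=28, EF_Sound mix=21, EF_Color grade=32) = 32; EF_VFX = 32+14 = 46
Expected project duration μ = 46 days. Critical path: Casting → Principal photography → Color grade → VFX.

Variance along critical path = 2.778 + 1.778 + 5.444 + 1.000 = 11.000
σ = √11.000 = 3.317 days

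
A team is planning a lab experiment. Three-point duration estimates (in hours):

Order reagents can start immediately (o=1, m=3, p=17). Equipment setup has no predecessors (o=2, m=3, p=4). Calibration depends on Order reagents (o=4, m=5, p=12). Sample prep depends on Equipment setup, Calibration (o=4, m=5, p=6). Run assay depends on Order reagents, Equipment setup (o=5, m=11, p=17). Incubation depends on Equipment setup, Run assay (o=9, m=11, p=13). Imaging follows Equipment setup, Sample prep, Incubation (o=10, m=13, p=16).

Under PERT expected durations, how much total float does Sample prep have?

11 hours

te_Order reagents = (1 + 4·3 + 17)/6 = 30/6 = 5
te_Equipment setup = (2 + 4·3 + 4)/6 = 18/6 = 3
te_Calibration = (4 + 4·5 + 12)/6 = 36/6 = 6
te_Sample prep = (4 + 4·5 + 6)/6 = 30/6 = 5
te_Run assay = (5 + 4·11 + 17)/6 = 66/6 = 11
te_Incubation = (9 + 4·11 + 13)/6 = 66/6 = 11
te_Imaging = (10 + 4·13 + 16)/6 = 78/6 = 13

Forward pass:
ES_Order reagents = 0; EF_Order reagents = 5
ES_Equipment setup = 0; EF_Equipment setup = 3
ES_Calibration = 5; EF_Calibration = 5+6 = 11
ES_Sample prep = max(EF_Equipment setup=3, EF_Calibration=11) = 11; EF_Sample prep = 11+5 = 16
ES_Run assay = max(EF_Order reagents=5, EF_Equipment setup=3) = 5; EF_Run assay = 5+11 = 16
ES_Incubation = max(EF_Equipment setup=3, EF_Run assay=16) = 16; EF_Incubation = 16+11 = 27
ES_Imaging = max(EF_Equipment setup=3, EF_Sample prep=16, EF_Incubation=27) = 27; EF_Imaging = 27+13 = 40
Expected project duration μ = 40 hours. Critical path: Order reagents → Run assay → Incubation → Imaging.

Backward pass:
LF_Imaging = 40; LS_Imaging = 40−13 = 27
LF_Incubation = LS_Imaging = 27; LS_Incubation = 27−11 = 16
LF_Run assay = LS_Incubation = 16; LS_Run assay = 16−11 = 5
LF_Sample prep = LS_Imaging = 27; LS_Sample prep = 27−5 = 22
LF_Calibration = LS_Sample prep = 22; LS_Calibration = 22−6 = 16
LF_Equipment setup = min(LS_Sample prep=22, LS_Run assay=5, LS_Incubation=16, LS_Imaging=27) = 5; LS_Equipment setup = 5−3 = 2
LF_Order reagents = min(LS_Calibration=16, LS_Run assay=5) = 5; LS_Order reagents = 5−5 = 0
Slack_Sample prep = LS_Sample prep − ES_Sample prep = 22 − 11 = 11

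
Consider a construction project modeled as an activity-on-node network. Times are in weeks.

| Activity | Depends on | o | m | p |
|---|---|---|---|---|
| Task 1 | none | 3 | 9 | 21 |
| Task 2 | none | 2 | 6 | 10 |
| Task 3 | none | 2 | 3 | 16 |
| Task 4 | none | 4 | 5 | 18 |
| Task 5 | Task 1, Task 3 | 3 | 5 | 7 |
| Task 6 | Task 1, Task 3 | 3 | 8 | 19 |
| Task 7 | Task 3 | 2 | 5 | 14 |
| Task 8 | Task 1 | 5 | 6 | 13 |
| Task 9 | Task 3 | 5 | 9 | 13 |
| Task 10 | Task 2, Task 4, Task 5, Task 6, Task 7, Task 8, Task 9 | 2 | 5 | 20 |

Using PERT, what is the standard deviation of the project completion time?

5.01 weeks

te_Task 1 = (3 + 4·9 + 21)/6 = 60/6 = 10; σ²_Task 1 = ((21−3)/6)² = 9.000
te_Task 2 = (2 + 4·6 + 10)/6 = 36/6 = 6; σ²_Task 2 = ((10−2)/6)² = 1.778
te_Task 3 = (2 + 4·3 + 16)/6 = 30/6 = 5; σ²_Task 3 = ((16−2)/6)² = 5.444
te_Task 4 = (4 + 4·5 + 18)/6 = 42/6 = 7; σ²_Task 4 = ((18−4)/6)² = 5.444
te_Task 5 = (3 + 4·5 + 7)/6 = 30/6 = 5; σ²_Task 5 = ((7−3)/6)² = 0.444
te_Task 6 = (3 + 4·8 + 19)/6 = 54/6 = 9; σ²_Task 6 = ((19−3)/6)² = 7.111
te_Task 7 = (2 + 4·5 + 14)/6 = 36/6 = 6; σ²_Task 7 = ((14−2)/6)² = 4.000
te_Task 8 = (5 + 4·6 + 13)/6 = 42/6 = 7; σ²_Task 8 = ((13−5)/6)² = 1.778
te_Task 9 = (5 + 4·9 + 13)/6 = 54/6 = 9; σ²_Task 9 = ((13−5)/6)² = 1.778
te_Task 10 = (2 + 4·5 + 20)/6 = 42/6 = 7; σ²_Task 10 = ((20−2)/6)² = 9.000

Forward pass:
ES_Task 1 = 0; EF_Task 1 = 10
ES_Task 2 = 0; EF_Task 2 = 6
ES_Task 3 = 0; EF_Task 3 = 5
ES_Task 4 = 0; EF_Task 4 = 7
ES_Task 5 = max(EF_Task 1=10, EF_Task 3=5) = 10; EF_Task 5 = 10+5 = 15
ES_Task 6 = max(EF_Task 1=10, EF_Task 3=5) = 10; EF_Task 6 = 10+9 = 19
ES_Task 7 = 5; EF_Task 7 = 5+6 = 11
ES_Task 8 = 10; EF_Task 8 = 10+7 = 17
ES_Task 9 = 5; EF_Task 9 = 5+9 = 14
ES_Task 10 = max(EF_Task 2=6, EF_Task 4=7, EF_Task 5=15, EF_Task 6=19, EF_Task 7=11, EF_Task 8=17, EF_Task 9=14) = 19; EF_Task 10 = 19+7 = 26
Expected project duration μ = 26 weeks. Critical path: Task 1 → Task 6 → Task 10.

Variance along critical path = 9.000 + 7.111 + 9.000 = 25.111
σ = √25.111 = 5.011 weeks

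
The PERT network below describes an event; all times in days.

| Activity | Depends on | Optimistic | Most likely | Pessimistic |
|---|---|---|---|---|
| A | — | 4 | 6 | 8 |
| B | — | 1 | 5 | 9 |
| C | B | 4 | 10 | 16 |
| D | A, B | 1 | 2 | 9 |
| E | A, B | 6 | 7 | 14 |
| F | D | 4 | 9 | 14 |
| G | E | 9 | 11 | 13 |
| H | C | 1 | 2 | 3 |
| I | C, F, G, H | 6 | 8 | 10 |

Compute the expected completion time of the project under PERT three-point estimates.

te_A = (4 + 4·6 + 8)/6 = 36/6 = 6
te_B = (1 + 4·5 + 9)/6 = 30/6 = 5
te_C = (4 + 4·10 + 16)/6 = 60/6 = 10
te_D = (1 + 4·2 + 9)/6 = 18/6 = 3
te_E = (6 + 4·7 + 14)/6 = 48/6 = 8
te_F = (4 + 4·9 + 14)/6 = 54/6 = 9
te_G = (9 + 4·11 + 13)/6 = 66/6 = 11
te_H = (1 + 4·2 + 3)/6 = 12/6 = 2
te_I = (6 + 4·8 + 10)/6 = 48/6 = 8

Forward pass:
ES_A = 0; EF_A = 6
ES_B = 0; EF_B = 5
ES_C = 5; EF_C = 5+10 = 15
ES_D = max(EF_A=6, EF_B=5) = 6; EF_D = 6+3 = 9
ES_E = max(EF_A=6, EF_B=5) = 6; EF_E = 6+8 = 14
ES_F = 9; EF_F = 9+9 = 18
ES_G = 14; EF_G = 14+11 = 25
ES_H = 15; EF_H = 15+2 = 17
ES_I = max(EF_C=15, EF_F=18, EF_G=25, EF_H=17) = 25; EF_I = 25+8 = 33
Expected project duration μ = 33 days. Critical path: A → E → G → I.

33 days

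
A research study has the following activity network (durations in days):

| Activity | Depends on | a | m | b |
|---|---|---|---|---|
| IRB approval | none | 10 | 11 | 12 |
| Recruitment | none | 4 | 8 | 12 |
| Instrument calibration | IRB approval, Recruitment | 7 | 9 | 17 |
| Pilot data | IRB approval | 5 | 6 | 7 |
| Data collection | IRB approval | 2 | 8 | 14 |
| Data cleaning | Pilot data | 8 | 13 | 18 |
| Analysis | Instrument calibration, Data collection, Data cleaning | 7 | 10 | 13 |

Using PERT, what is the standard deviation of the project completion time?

2.00 days

te_IRB approval = (10 + 4·11 + 12)/6 = 66/6 = 11; σ²_IRB approval = ((12−10)/6)² = 0.111
te_Recruitment = (4 + 4·8 + 12)/6 = 48/6 = 8; σ²_Recruitment = ((12−4)/6)² = 1.778
te_Instrument calibration = (7 + 4·9 + 17)/6 = 60/6 = 10; σ²_Instrument calibration = ((17−7)/6)² = 2.778
te_Pilot data = (5 + 4·6 + 7)/6 = 36/6 = 6; σ²_Pilot data = ((7−5)/6)² = 0.111
te_Data collection = (2 + 4·8 + 14)/6 = 48/6 = 8; σ²_Data collection = ((14−2)/6)² = 4.000
te_Data cleaning = (8 + 4·13 + 18)/6 = 78/6 = 13; σ²_Data cleaning = ((18−8)/6)² = 2.778
te_Analysis = (7 + 4·10 + 13)/6 = 60/6 = 10; σ²_Analysis = ((13−7)/6)² = 1.000

Forward pass:
ES_IRB approval = 0; EF_IRB approval = 11
ES_Recruitment = 0; EF_Recruitment = 8
ES_Instrument calibration = max(EF_IRB approval=11, EF_Recruitment=8) = 11; EF_Instrument calibration = 11+10 = 21
ES_Pilot data = 11; EF_Pilot data = 11+6 = 17
ES_Data collection = 11; EF_Data collection = 11+8 = 19
ES_Data cleaning = 17; EF_Data cleaning = 17+13 = 30
ES_Analysis = max(EF_Instrument calibration=21, EF_Data collection=19, EF_Data cleaning=30) = 30; EF_Analysis = 30+10 = 40
Expected project duration μ = 40 days. Critical path: IRB approval → Pilot data → Data cleaning → Analysis.

Variance along critical path = 0.111 + 0.111 + 2.778 + 1.000 = 4.000
σ = √4.000 = 2.000 days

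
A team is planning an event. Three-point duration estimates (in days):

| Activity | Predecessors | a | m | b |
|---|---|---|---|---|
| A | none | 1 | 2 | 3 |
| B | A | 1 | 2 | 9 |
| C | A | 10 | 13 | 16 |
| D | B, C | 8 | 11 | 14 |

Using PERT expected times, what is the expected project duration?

26 days

te_A = (1 + 4·2 + 3)/6 = 12/6 = 2
te_B = (1 + 4·2 + 9)/6 = 18/6 = 3
te_C = (10 + 4·13 + 16)/6 = 78/6 = 13
te_D = (8 + 4·11 + 14)/6 = 66/6 = 11

Forward pass:
ES_A = 0; EF_A = 2
ES_B = 2; EF_B = 2+3 = 5
ES_C = 2; EF_C = 2+13 = 15
ES_D = max(EF_B=5, EF_C=15) = 15; EF_D = 15+11 = 26
Expected project duration μ = 26 days. Critical path: A → C → D.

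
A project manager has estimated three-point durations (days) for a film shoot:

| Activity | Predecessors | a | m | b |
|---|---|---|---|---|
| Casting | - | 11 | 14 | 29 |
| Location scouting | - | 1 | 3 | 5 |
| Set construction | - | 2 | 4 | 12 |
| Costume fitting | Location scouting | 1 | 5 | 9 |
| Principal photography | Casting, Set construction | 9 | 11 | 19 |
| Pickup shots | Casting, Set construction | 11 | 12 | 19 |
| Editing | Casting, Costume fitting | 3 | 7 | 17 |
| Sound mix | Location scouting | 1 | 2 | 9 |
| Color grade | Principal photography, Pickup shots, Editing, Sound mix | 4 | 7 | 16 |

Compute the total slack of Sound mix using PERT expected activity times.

23 days

te_Casting = (11 + 4·14 + 29)/6 = 96/6 = 16
te_Location scouting = (1 + 4·3 + 5)/6 = 18/6 = 3
te_Set construction = (2 + 4·4 + 12)/6 = 30/6 = 5
te_Costume fitting = (1 + 4·5 + 9)/6 = 30/6 = 5
te_Principal photography = (9 + 4·11 + 19)/6 = 72/6 = 12
te_Pickup shots = (11 + 4·12 + 19)/6 = 78/6 = 13
te_Editing = (3 + 4·7 + 17)/6 = 48/6 = 8
te_Sound mix = (1 + 4·2 + 9)/6 = 18/6 = 3
te_Color grade = (4 + 4·7 + 16)/6 = 48/6 = 8

Forward pass:
ES_Casting = 0; EF_Casting = 16
ES_Location scouting = 0; EF_Location scouting = 3
ES_Set construction = 0; EF_Set construction = 5
ES_Costume fitting = 3; EF_Costume fitting = 3+5 = 8
ES_Principal photography = max(EF_Casting=16, EF_Set construction=5) = 16; EF_Principal photography = 16+12 = 28
ES_Pickup shots = max(EF_Casting=16, EF_Set construction=5) = 16; EF_Pickup shots = 16+13 = 29
ES_Editing = max(EF_Casting=16, EF_Costume fitting=8) = 16; EF_Editing = 16+8 = 24
ES_Sound mix = 3; EF_Sound mix = 3+3 = 6
ES_Color grade = max(EF_Principal photography=28, EF_Pickup shots=29, EF_Editing=24, EF_Sound mix=6) = 29; EF_Color grade = 29+8 = 37
Expected project duration μ = 37 days. Critical path: Casting → Pickup shots → Color grade.

Backward pass:
LF_Color grade = 37; LS_Color grade = 37−8 = 29
LF_Sound mix = LS_Color grade = 29; LS_Sound mix = 29−3 = 26
LF_Editing = LS_Color grade = 29; LS_Editing = 29−8 = 21
LF_Pickup shots = LS_Color grade = 29; LS_Pickup shots = 29−13 = 16
LF_Principal photography = LS_Color grade = 29; LS_Principal photography = 29−12 = 17
LF_Costume fitting = LS_Editing = 21; LS_Costume fitting = 21−5 = 16
LF_Set construction = min(LS_Principal photography=17, LS_Pickup shots=16) = 16; LS_Set construction = 16−5 = 11
LF_Location scouting = min(LS_Costume fitting=16, LS_Sound mix=26) = 16; LS_Location scouting = 16−3 = 13
LF_Casting = min(LS_Principal photography=17, LS_Pickup shots=16, LS_Editing=21) = 16; LS_Casting = 16−16 = 0
Slack_Sound mix = LS_Sound mix − ES_Sound mix = 26 − 3 = 23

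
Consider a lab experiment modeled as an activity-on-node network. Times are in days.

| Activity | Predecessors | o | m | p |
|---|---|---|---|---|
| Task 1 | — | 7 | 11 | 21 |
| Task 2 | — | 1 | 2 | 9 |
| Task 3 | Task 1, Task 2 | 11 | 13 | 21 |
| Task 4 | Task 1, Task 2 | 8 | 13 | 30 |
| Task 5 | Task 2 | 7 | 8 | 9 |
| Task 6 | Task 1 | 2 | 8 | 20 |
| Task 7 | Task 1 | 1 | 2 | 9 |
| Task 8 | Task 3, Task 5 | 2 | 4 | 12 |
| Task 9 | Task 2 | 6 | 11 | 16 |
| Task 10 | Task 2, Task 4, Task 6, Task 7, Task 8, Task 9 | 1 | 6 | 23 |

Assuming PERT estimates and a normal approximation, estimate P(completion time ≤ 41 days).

te_Task 1 = (7 + 4·11 + 21)/6 = 72/6 = 12; σ²_Task 1 = ((21−7)/6)² = 5.444
te_Task 2 = (1 + 4·2 + 9)/6 = 18/6 = 3; σ²_Task 2 = ((9−1)/6)² = 1.778
te_Task 3 = (11 + 4·13 + 21)/6 = 84/6 = 14; σ²_Task 3 = ((21−11)/6)² = 2.778
te_Task 4 = (8 + 4·13 + 30)/6 = 90/6 = 15; σ²_Task 4 = ((30−8)/6)² = 13.444
te_Task 5 = (7 + 4·8 + 9)/6 = 48/6 = 8; σ²_Task 5 = ((9−7)/6)² = 0.111
te_Task 6 = (2 + 4·8 + 20)/6 = 54/6 = 9; σ²_Task 6 = ((20−2)/6)² = 9.000
te_Task 7 = (1 + 4·2 + 9)/6 = 18/6 = 3; σ²_Task 7 = ((9−1)/6)² = 1.778
te_Task 8 = (2 + 4·4 + 12)/6 = 30/6 = 5; σ²_Task 8 = ((12−2)/6)² = 2.778
te_Task 9 = (6 + 4·11 + 16)/6 = 66/6 = 11; σ²_Task 9 = ((16−6)/6)² = 2.778
te_Task 10 = (1 + 4·6 + 23)/6 = 48/6 = 8; σ²_Task 10 = ((23−1)/6)² = 13.444

Forward pass:
ES_Task 1 = 0; EF_Task 1 = 12
ES_Task 2 = 0; EF_Task 2 = 3
ES_Task 3 = max(EF_Task 1=12, EF_Task 2=3) = 12; EF_Task 3 = 12+14 = 26
ES_Task 4 = max(EF_Task 1=12, EF_Task 2=3) = 12; EF_Task 4 = 12+15 = 27
ES_Task 5 = 3; EF_Task 5 = 3+8 = 11
ES_Task 6 = 12; EF_Task 6 = 12+9 = 21
ES_Task 7 = 12; EF_Task 7 = 12+3 = 15
ES_Task 8 = max(EF_Task 3=26, EF_Task 5=11) = 26; EF_Task 8 = 26+5 = 31
ES_Task 9 = 3; EF_Task 9 = 3+11 = 14
ES_Task 10 = max(EF_Task 2=3, EF_Task 4=27, EF_Task 6=21, EF_Task 7=15, EF_Task 8=31, EF_Task 9=14) = 31; EF_Task 10 = 31+8 = 39
Expected project duration μ = 39 days. Critical path: Task 1 → Task 3 → Task 8 → Task 10.

Variance along critical path = 5.444 + 2.778 + 2.778 + 13.444 = 24.444; σ = √24.444 = 4.944 days.
Z = (41 − 39) / 4.944 = 0.405
P(T ≤ 41) = Φ(0.405) ≈ 0.657

0.657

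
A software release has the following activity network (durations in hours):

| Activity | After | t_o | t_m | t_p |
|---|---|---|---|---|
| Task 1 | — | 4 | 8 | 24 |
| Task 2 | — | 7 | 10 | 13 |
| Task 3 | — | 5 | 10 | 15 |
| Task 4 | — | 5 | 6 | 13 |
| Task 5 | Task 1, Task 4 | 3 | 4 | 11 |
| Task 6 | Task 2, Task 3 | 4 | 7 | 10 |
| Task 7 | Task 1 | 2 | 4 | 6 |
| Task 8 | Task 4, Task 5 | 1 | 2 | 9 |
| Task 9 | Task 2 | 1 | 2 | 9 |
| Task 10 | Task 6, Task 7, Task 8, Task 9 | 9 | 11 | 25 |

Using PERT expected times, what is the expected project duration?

te_Task 1 = (4 + 4·8 + 24)/6 = 60/6 = 10
te_Task 2 = (7 + 4·10 + 13)/6 = 60/6 = 10
te_Task 3 = (5 + 4·10 + 15)/6 = 60/6 = 10
te_Task 4 = (5 + 4·6 + 13)/6 = 42/6 = 7
te_Task 5 = (3 + 4·4 + 11)/6 = 30/6 = 5
te_Task 6 = (4 + 4·7 + 10)/6 = 42/6 = 7
te_Task 7 = (2 + 4·4 + 6)/6 = 24/6 = 4
te_Task 8 = (1 + 4·2 + 9)/6 = 18/6 = 3
te_Task 9 = (1 + 4·2 + 9)/6 = 18/6 = 3
te_Task 10 = (9 + 4·11 + 25)/6 = 78/6 = 13

Forward pass:
ES_Task 1 = 0; EF_Task 1 = 10
ES_Task 2 = 0; EF_Task 2 = 10
ES_Task 3 = 0; EF_Task 3 = 10
ES_Task 4 = 0; EF_Task 4 = 7
ES_Task 5 = max(EF_Task 1=10, EF_Task 4=7) = 10; EF_Task 5 = 10+5 = 15
ES_Task 6 = max(EF_Task 2=10, EF_Task 3=10) = 10; EF_Task 6 = 10+7 = 17
ES_Task 7 = 10; EF_Task 7 = 10+4 = 14
ES_Task 8 = max(EF_Task 4=7, EF_Task 5=15) = 15; EF_Task 8 = 15+3 = 18
ES_Task 9 = 10; EF_Task 9 = 10+3 = 13
ES_Task 10 = max(EF_Task 6=17, EF_Task 7=14, EF_Task 8=18, EF_Task 9=13) = 18; EF_Task 10 = 18+13 = 31
Expected project duration μ = 31 hours. Critical path: Task 1 → Task 5 → Task 8 → Task 10.

31 hours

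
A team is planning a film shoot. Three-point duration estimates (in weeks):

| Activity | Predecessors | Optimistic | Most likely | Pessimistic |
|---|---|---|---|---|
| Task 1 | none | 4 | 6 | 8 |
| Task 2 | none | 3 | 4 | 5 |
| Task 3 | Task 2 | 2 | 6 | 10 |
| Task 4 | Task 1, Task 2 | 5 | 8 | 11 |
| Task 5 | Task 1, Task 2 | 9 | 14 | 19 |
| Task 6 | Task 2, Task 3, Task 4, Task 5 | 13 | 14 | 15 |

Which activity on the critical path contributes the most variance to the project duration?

Task 5

te_Task 1 = (4 + 4·6 + 8)/6 = 36/6 = 6; σ²_Task 1 = ((8−4)/6)² = 0.444
te_Task 2 = (3 + 4·4 + 5)/6 = 24/6 = 4; σ²_Task 2 = ((5−3)/6)² = 0.111
te_Task 3 = (2 + 4·6 + 10)/6 = 36/6 = 6; σ²_Task 3 = ((10−2)/6)² = 1.778
te_Task 4 = (5 + 4·8 + 11)/6 = 48/6 = 8; σ²_Task 4 = ((11−5)/6)² = 1.000
te_Task 5 = (9 + 4·14 + 19)/6 = 84/6 = 14; σ²_Task 5 = ((19−9)/6)² = 2.778
te_Task 6 = (13 + 4·14 + 15)/6 = 84/6 = 14; σ²_Task 6 = ((15−13)/6)² = 0.111

Forward pass:
ES_Task 1 = 0; EF_Task 1 = 6
ES_Task 2 = 0; EF_Task 2 = 4
ES_Task 3 = 4; EF_Task 3 = 4+6 = 10
ES_Task 4 = max(EF_Task 1=6, EF_Task 2=4) = 6; EF_Task 4 = 6+8 = 14
ES_Task 5 = max(EF_Task 1=6, EF_Task 2=4) = 6; EF_Task 5 = 6+14 = 20
ES_Task 6 = max(EF_Task 2=4, EF_Task 3=10, EF_Task 4=14, EF_Task 5=20) = 20; EF_Task 6 = 20+14 = 34
Expected project duration μ = 34 weeks. Critical path: Task 1 → Task 5 → Task 6.

Variances on critical path: σ²_Task 1=0.444, σ²_Task 5=2.778, σ²_Task 6=0.111.
Largest is σ²_Task 5 = 2.778.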